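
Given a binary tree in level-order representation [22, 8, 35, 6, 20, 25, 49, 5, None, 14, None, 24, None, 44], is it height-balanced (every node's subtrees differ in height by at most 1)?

Tree (level-order array): [22, 8, 35, 6, 20, 25, 49, 5, None, 14, None, 24, None, 44]
Definition: a tree is height-balanced if, at every node, |h(left) - h(right)| <= 1 (empty subtree has height -1).
Bottom-up per-node check:
  node 5: h_left=-1, h_right=-1, diff=0 [OK], height=0
  node 6: h_left=0, h_right=-1, diff=1 [OK], height=1
  node 14: h_left=-1, h_right=-1, diff=0 [OK], height=0
  node 20: h_left=0, h_right=-1, diff=1 [OK], height=1
  node 8: h_left=1, h_right=1, diff=0 [OK], height=2
  node 24: h_left=-1, h_right=-1, diff=0 [OK], height=0
  node 25: h_left=0, h_right=-1, diff=1 [OK], height=1
  node 44: h_left=-1, h_right=-1, diff=0 [OK], height=0
  node 49: h_left=0, h_right=-1, diff=1 [OK], height=1
  node 35: h_left=1, h_right=1, diff=0 [OK], height=2
  node 22: h_left=2, h_right=2, diff=0 [OK], height=3
All nodes satisfy the balance condition.
Result: Balanced


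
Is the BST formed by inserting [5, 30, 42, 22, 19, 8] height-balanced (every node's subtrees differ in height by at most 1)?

Tree (level-order array): [5, None, 30, 22, 42, 19, None, None, None, 8]
Definition: a tree is height-balanced if, at every node, |h(left) - h(right)| <= 1 (empty subtree has height -1).
Bottom-up per-node check:
  node 8: h_left=-1, h_right=-1, diff=0 [OK], height=0
  node 19: h_left=0, h_right=-1, diff=1 [OK], height=1
  node 22: h_left=1, h_right=-1, diff=2 [FAIL (|1--1|=2 > 1)], height=2
  node 42: h_left=-1, h_right=-1, diff=0 [OK], height=0
  node 30: h_left=2, h_right=0, diff=2 [FAIL (|2-0|=2 > 1)], height=3
  node 5: h_left=-1, h_right=3, diff=4 [FAIL (|-1-3|=4 > 1)], height=4
Node 22 violates the condition: |1 - -1| = 2 > 1.
Result: Not balanced


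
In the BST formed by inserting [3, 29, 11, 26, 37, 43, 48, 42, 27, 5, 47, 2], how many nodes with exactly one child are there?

Tree built from: [3, 29, 11, 26, 37, 43, 48, 42, 27, 5, 47, 2]
Tree (level-order array): [3, 2, 29, None, None, 11, 37, 5, 26, None, 43, None, None, None, 27, 42, 48, None, None, None, None, 47]
Rule: These are nodes with exactly 1 non-null child.
Per-node child counts:
  node 3: 2 child(ren)
  node 2: 0 child(ren)
  node 29: 2 child(ren)
  node 11: 2 child(ren)
  node 5: 0 child(ren)
  node 26: 1 child(ren)
  node 27: 0 child(ren)
  node 37: 1 child(ren)
  node 43: 2 child(ren)
  node 42: 0 child(ren)
  node 48: 1 child(ren)
  node 47: 0 child(ren)
Matching nodes: [26, 37, 48]
Count of nodes with exactly one child: 3


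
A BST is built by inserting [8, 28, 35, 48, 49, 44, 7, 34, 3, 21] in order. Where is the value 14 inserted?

Starting tree (level order): [8, 7, 28, 3, None, 21, 35, None, None, None, None, 34, 48, None, None, 44, 49]
Insertion path: 8 -> 28 -> 21
Result: insert 14 as left child of 21
Final tree (level order): [8, 7, 28, 3, None, 21, 35, None, None, 14, None, 34, 48, None, None, None, None, 44, 49]


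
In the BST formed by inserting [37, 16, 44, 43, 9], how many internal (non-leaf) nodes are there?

Tree built from: [37, 16, 44, 43, 9]
Tree (level-order array): [37, 16, 44, 9, None, 43]
Rule: An internal node has at least one child.
Per-node child counts:
  node 37: 2 child(ren)
  node 16: 1 child(ren)
  node 9: 0 child(ren)
  node 44: 1 child(ren)
  node 43: 0 child(ren)
Matching nodes: [37, 16, 44]
Count of internal (non-leaf) nodes: 3


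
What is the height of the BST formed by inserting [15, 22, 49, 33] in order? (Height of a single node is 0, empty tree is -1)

Insertion order: [15, 22, 49, 33]
Tree (level-order array): [15, None, 22, None, 49, 33]
Compute height bottom-up (empty subtree = -1):
  height(33) = 1 + max(-1, -1) = 0
  height(49) = 1 + max(0, -1) = 1
  height(22) = 1 + max(-1, 1) = 2
  height(15) = 1 + max(-1, 2) = 3
Height = 3


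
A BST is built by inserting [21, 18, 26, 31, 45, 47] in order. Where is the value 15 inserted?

Starting tree (level order): [21, 18, 26, None, None, None, 31, None, 45, None, 47]
Insertion path: 21 -> 18
Result: insert 15 as left child of 18
Final tree (level order): [21, 18, 26, 15, None, None, 31, None, None, None, 45, None, 47]


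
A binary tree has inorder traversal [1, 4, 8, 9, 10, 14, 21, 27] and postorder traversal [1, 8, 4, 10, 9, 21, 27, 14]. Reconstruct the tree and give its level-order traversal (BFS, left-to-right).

Inorder:   [1, 4, 8, 9, 10, 14, 21, 27]
Postorder: [1, 8, 4, 10, 9, 21, 27, 14]
Algorithm: postorder visits root last, so walk postorder right-to-left;
each value is the root of the current inorder slice — split it at that
value, recurse on the right subtree first, then the left.
Recursive splits:
  root=14; inorder splits into left=[1, 4, 8, 9, 10], right=[21, 27]
  root=27; inorder splits into left=[21], right=[]
  root=21; inorder splits into left=[], right=[]
  root=9; inorder splits into left=[1, 4, 8], right=[10]
  root=10; inorder splits into left=[], right=[]
  root=4; inorder splits into left=[1], right=[8]
  root=8; inorder splits into left=[], right=[]
  root=1; inorder splits into left=[], right=[]
Reconstructed level-order: [14, 9, 27, 4, 10, 21, 1, 8]


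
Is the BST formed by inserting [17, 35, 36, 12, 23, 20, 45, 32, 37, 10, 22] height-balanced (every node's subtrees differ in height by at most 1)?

Tree (level-order array): [17, 12, 35, 10, None, 23, 36, None, None, 20, 32, None, 45, None, 22, None, None, 37]
Definition: a tree is height-balanced if, at every node, |h(left) - h(right)| <= 1 (empty subtree has height -1).
Bottom-up per-node check:
  node 10: h_left=-1, h_right=-1, diff=0 [OK], height=0
  node 12: h_left=0, h_right=-1, diff=1 [OK], height=1
  node 22: h_left=-1, h_right=-1, diff=0 [OK], height=0
  node 20: h_left=-1, h_right=0, diff=1 [OK], height=1
  node 32: h_left=-1, h_right=-1, diff=0 [OK], height=0
  node 23: h_left=1, h_right=0, diff=1 [OK], height=2
  node 37: h_left=-1, h_right=-1, diff=0 [OK], height=0
  node 45: h_left=0, h_right=-1, diff=1 [OK], height=1
  node 36: h_left=-1, h_right=1, diff=2 [FAIL (|-1-1|=2 > 1)], height=2
  node 35: h_left=2, h_right=2, diff=0 [OK], height=3
  node 17: h_left=1, h_right=3, diff=2 [FAIL (|1-3|=2 > 1)], height=4
Node 36 violates the condition: |-1 - 1| = 2 > 1.
Result: Not balanced


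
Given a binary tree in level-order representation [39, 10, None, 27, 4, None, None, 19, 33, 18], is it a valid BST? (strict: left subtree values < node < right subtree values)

Level-order array: [39, 10, None, 27, 4, None, None, 19, 33, 18]
Validate using subtree bounds (lo, hi): at each node, require lo < value < hi,
then recurse left with hi=value and right with lo=value.
Preorder trace (stopping at first violation):
  at node 39 with bounds (-inf, +inf): OK
  at node 10 with bounds (-inf, 39): OK
  at node 27 with bounds (-inf, 10): VIOLATION
Node 27 violates its bound: not (-inf < 27 < 10).
Result: Not a valid BST


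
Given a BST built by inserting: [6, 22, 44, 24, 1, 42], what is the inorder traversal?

Tree insertion order: [6, 22, 44, 24, 1, 42]
Tree (level-order array): [6, 1, 22, None, None, None, 44, 24, None, None, 42]
Inorder traversal: [1, 6, 22, 24, 42, 44]


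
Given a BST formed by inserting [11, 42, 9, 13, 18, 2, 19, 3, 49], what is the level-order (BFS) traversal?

Tree insertion order: [11, 42, 9, 13, 18, 2, 19, 3, 49]
Tree (level-order array): [11, 9, 42, 2, None, 13, 49, None, 3, None, 18, None, None, None, None, None, 19]
BFS from the root, enqueuing left then right child of each popped node:
  queue [11] -> pop 11, enqueue [9, 42], visited so far: [11]
  queue [9, 42] -> pop 9, enqueue [2], visited so far: [11, 9]
  queue [42, 2] -> pop 42, enqueue [13, 49], visited so far: [11, 9, 42]
  queue [2, 13, 49] -> pop 2, enqueue [3], visited so far: [11, 9, 42, 2]
  queue [13, 49, 3] -> pop 13, enqueue [18], visited so far: [11, 9, 42, 2, 13]
  queue [49, 3, 18] -> pop 49, enqueue [none], visited so far: [11, 9, 42, 2, 13, 49]
  queue [3, 18] -> pop 3, enqueue [none], visited so far: [11, 9, 42, 2, 13, 49, 3]
  queue [18] -> pop 18, enqueue [19], visited so far: [11, 9, 42, 2, 13, 49, 3, 18]
  queue [19] -> pop 19, enqueue [none], visited so far: [11, 9, 42, 2, 13, 49, 3, 18, 19]
Result: [11, 9, 42, 2, 13, 49, 3, 18, 19]


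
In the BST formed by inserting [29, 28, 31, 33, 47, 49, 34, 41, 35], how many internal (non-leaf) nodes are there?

Tree built from: [29, 28, 31, 33, 47, 49, 34, 41, 35]
Tree (level-order array): [29, 28, 31, None, None, None, 33, None, 47, 34, 49, None, 41, None, None, 35]
Rule: An internal node has at least one child.
Per-node child counts:
  node 29: 2 child(ren)
  node 28: 0 child(ren)
  node 31: 1 child(ren)
  node 33: 1 child(ren)
  node 47: 2 child(ren)
  node 34: 1 child(ren)
  node 41: 1 child(ren)
  node 35: 0 child(ren)
  node 49: 0 child(ren)
Matching nodes: [29, 31, 33, 47, 34, 41]
Count of internal (non-leaf) nodes: 6


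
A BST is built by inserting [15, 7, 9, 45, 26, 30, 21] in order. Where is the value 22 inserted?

Starting tree (level order): [15, 7, 45, None, 9, 26, None, None, None, 21, 30]
Insertion path: 15 -> 45 -> 26 -> 21
Result: insert 22 as right child of 21
Final tree (level order): [15, 7, 45, None, 9, 26, None, None, None, 21, 30, None, 22]


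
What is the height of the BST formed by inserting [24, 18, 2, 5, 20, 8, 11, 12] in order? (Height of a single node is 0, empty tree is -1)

Insertion order: [24, 18, 2, 5, 20, 8, 11, 12]
Tree (level-order array): [24, 18, None, 2, 20, None, 5, None, None, None, 8, None, 11, None, 12]
Compute height bottom-up (empty subtree = -1):
  height(12) = 1 + max(-1, -1) = 0
  height(11) = 1 + max(-1, 0) = 1
  height(8) = 1 + max(-1, 1) = 2
  height(5) = 1 + max(-1, 2) = 3
  height(2) = 1 + max(-1, 3) = 4
  height(20) = 1 + max(-1, -1) = 0
  height(18) = 1 + max(4, 0) = 5
  height(24) = 1 + max(5, -1) = 6
Height = 6


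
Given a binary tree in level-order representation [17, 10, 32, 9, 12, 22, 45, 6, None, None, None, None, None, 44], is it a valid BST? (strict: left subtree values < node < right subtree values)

Level-order array: [17, 10, 32, 9, 12, 22, 45, 6, None, None, None, None, None, 44]
Validate using subtree bounds (lo, hi): at each node, require lo < value < hi,
then recurse left with hi=value and right with lo=value.
Preorder trace (stopping at first violation):
  at node 17 with bounds (-inf, +inf): OK
  at node 10 with bounds (-inf, 17): OK
  at node 9 with bounds (-inf, 10): OK
  at node 6 with bounds (-inf, 9): OK
  at node 12 with bounds (10, 17): OK
  at node 32 with bounds (17, +inf): OK
  at node 22 with bounds (17, 32): OK
  at node 45 with bounds (32, +inf): OK
  at node 44 with bounds (32, 45): OK
No violation found at any node.
Result: Valid BST


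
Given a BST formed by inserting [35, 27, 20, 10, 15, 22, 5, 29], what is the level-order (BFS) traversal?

Tree insertion order: [35, 27, 20, 10, 15, 22, 5, 29]
Tree (level-order array): [35, 27, None, 20, 29, 10, 22, None, None, 5, 15]
BFS from the root, enqueuing left then right child of each popped node:
  queue [35] -> pop 35, enqueue [27], visited so far: [35]
  queue [27] -> pop 27, enqueue [20, 29], visited so far: [35, 27]
  queue [20, 29] -> pop 20, enqueue [10, 22], visited so far: [35, 27, 20]
  queue [29, 10, 22] -> pop 29, enqueue [none], visited so far: [35, 27, 20, 29]
  queue [10, 22] -> pop 10, enqueue [5, 15], visited so far: [35, 27, 20, 29, 10]
  queue [22, 5, 15] -> pop 22, enqueue [none], visited so far: [35, 27, 20, 29, 10, 22]
  queue [5, 15] -> pop 5, enqueue [none], visited so far: [35, 27, 20, 29, 10, 22, 5]
  queue [15] -> pop 15, enqueue [none], visited so far: [35, 27, 20, 29, 10, 22, 5, 15]
Result: [35, 27, 20, 29, 10, 22, 5, 15]


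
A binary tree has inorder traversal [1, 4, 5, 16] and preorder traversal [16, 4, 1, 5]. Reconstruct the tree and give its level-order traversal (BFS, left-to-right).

Inorder:  [1, 4, 5, 16]
Preorder: [16, 4, 1, 5]
Algorithm: preorder visits root first, so consume preorder in order;
for each root, split the current inorder slice at that value into
left-subtree inorder and right-subtree inorder, then recurse.
Recursive splits:
  root=16; inorder splits into left=[1, 4, 5], right=[]
  root=4; inorder splits into left=[1], right=[5]
  root=1; inorder splits into left=[], right=[]
  root=5; inorder splits into left=[], right=[]
Reconstructed level-order: [16, 4, 1, 5]


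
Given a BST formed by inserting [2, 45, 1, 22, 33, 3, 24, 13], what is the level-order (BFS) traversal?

Tree insertion order: [2, 45, 1, 22, 33, 3, 24, 13]
Tree (level-order array): [2, 1, 45, None, None, 22, None, 3, 33, None, 13, 24]
BFS from the root, enqueuing left then right child of each popped node:
  queue [2] -> pop 2, enqueue [1, 45], visited so far: [2]
  queue [1, 45] -> pop 1, enqueue [none], visited so far: [2, 1]
  queue [45] -> pop 45, enqueue [22], visited so far: [2, 1, 45]
  queue [22] -> pop 22, enqueue [3, 33], visited so far: [2, 1, 45, 22]
  queue [3, 33] -> pop 3, enqueue [13], visited so far: [2, 1, 45, 22, 3]
  queue [33, 13] -> pop 33, enqueue [24], visited so far: [2, 1, 45, 22, 3, 33]
  queue [13, 24] -> pop 13, enqueue [none], visited so far: [2, 1, 45, 22, 3, 33, 13]
  queue [24] -> pop 24, enqueue [none], visited so far: [2, 1, 45, 22, 3, 33, 13, 24]
Result: [2, 1, 45, 22, 3, 33, 13, 24]


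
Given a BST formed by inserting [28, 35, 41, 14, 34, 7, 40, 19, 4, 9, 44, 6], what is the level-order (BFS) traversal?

Tree insertion order: [28, 35, 41, 14, 34, 7, 40, 19, 4, 9, 44, 6]
Tree (level-order array): [28, 14, 35, 7, 19, 34, 41, 4, 9, None, None, None, None, 40, 44, None, 6]
BFS from the root, enqueuing left then right child of each popped node:
  queue [28] -> pop 28, enqueue [14, 35], visited so far: [28]
  queue [14, 35] -> pop 14, enqueue [7, 19], visited so far: [28, 14]
  queue [35, 7, 19] -> pop 35, enqueue [34, 41], visited so far: [28, 14, 35]
  queue [7, 19, 34, 41] -> pop 7, enqueue [4, 9], visited so far: [28, 14, 35, 7]
  queue [19, 34, 41, 4, 9] -> pop 19, enqueue [none], visited so far: [28, 14, 35, 7, 19]
  queue [34, 41, 4, 9] -> pop 34, enqueue [none], visited so far: [28, 14, 35, 7, 19, 34]
  queue [41, 4, 9] -> pop 41, enqueue [40, 44], visited so far: [28, 14, 35, 7, 19, 34, 41]
  queue [4, 9, 40, 44] -> pop 4, enqueue [6], visited so far: [28, 14, 35, 7, 19, 34, 41, 4]
  queue [9, 40, 44, 6] -> pop 9, enqueue [none], visited so far: [28, 14, 35, 7, 19, 34, 41, 4, 9]
  queue [40, 44, 6] -> pop 40, enqueue [none], visited so far: [28, 14, 35, 7, 19, 34, 41, 4, 9, 40]
  queue [44, 6] -> pop 44, enqueue [none], visited so far: [28, 14, 35, 7, 19, 34, 41, 4, 9, 40, 44]
  queue [6] -> pop 6, enqueue [none], visited so far: [28, 14, 35, 7, 19, 34, 41, 4, 9, 40, 44, 6]
Result: [28, 14, 35, 7, 19, 34, 41, 4, 9, 40, 44, 6]


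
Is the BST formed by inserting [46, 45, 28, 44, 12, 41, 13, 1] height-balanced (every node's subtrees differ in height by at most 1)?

Tree (level-order array): [46, 45, None, 28, None, 12, 44, 1, 13, 41]
Definition: a tree is height-balanced if, at every node, |h(left) - h(right)| <= 1 (empty subtree has height -1).
Bottom-up per-node check:
  node 1: h_left=-1, h_right=-1, diff=0 [OK], height=0
  node 13: h_left=-1, h_right=-1, diff=0 [OK], height=0
  node 12: h_left=0, h_right=0, diff=0 [OK], height=1
  node 41: h_left=-1, h_right=-1, diff=0 [OK], height=0
  node 44: h_left=0, h_right=-1, diff=1 [OK], height=1
  node 28: h_left=1, h_right=1, diff=0 [OK], height=2
  node 45: h_left=2, h_right=-1, diff=3 [FAIL (|2--1|=3 > 1)], height=3
  node 46: h_left=3, h_right=-1, diff=4 [FAIL (|3--1|=4 > 1)], height=4
Node 45 violates the condition: |2 - -1| = 3 > 1.
Result: Not balanced


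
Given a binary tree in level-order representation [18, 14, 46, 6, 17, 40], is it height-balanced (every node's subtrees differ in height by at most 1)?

Tree (level-order array): [18, 14, 46, 6, 17, 40]
Definition: a tree is height-balanced if, at every node, |h(left) - h(right)| <= 1 (empty subtree has height -1).
Bottom-up per-node check:
  node 6: h_left=-1, h_right=-1, diff=0 [OK], height=0
  node 17: h_left=-1, h_right=-1, diff=0 [OK], height=0
  node 14: h_left=0, h_right=0, diff=0 [OK], height=1
  node 40: h_left=-1, h_right=-1, diff=0 [OK], height=0
  node 46: h_left=0, h_right=-1, diff=1 [OK], height=1
  node 18: h_left=1, h_right=1, diff=0 [OK], height=2
All nodes satisfy the balance condition.
Result: Balanced


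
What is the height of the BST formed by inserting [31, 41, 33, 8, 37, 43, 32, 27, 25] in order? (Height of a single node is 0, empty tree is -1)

Insertion order: [31, 41, 33, 8, 37, 43, 32, 27, 25]
Tree (level-order array): [31, 8, 41, None, 27, 33, 43, 25, None, 32, 37]
Compute height bottom-up (empty subtree = -1):
  height(25) = 1 + max(-1, -1) = 0
  height(27) = 1 + max(0, -1) = 1
  height(8) = 1 + max(-1, 1) = 2
  height(32) = 1 + max(-1, -1) = 0
  height(37) = 1 + max(-1, -1) = 0
  height(33) = 1 + max(0, 0) = 1
  height(43) = 1 + max(-1, -1) = 0
  height(41) = 1 + max(1, 0) = 2
  height(31) = 1 + max(2, 2) = 3
Height = 3


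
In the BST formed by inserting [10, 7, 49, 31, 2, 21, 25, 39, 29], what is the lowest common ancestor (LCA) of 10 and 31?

Tree insertion order: [10, 7, 49, 31, 2, 21, 25, 39, 29]
Tree (level-order array): [10, 7, 49, 2, None, 31, None, None, None, 21, 39, None, 25, None, None, None, 29]
In a BST, the LCA of p=10, q=31 is the first node v on the
root-to-leaf path with p <= v <= q (go left if both < v, right if both > v).
Walk from root:
  at 10: 10 <= 10 <= 31, this is the LCA
LCA = 10


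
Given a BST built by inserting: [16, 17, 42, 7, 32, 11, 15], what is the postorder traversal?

Tree insertion order: [16, 17, 42, 7, 32, 11, 15]
Tree (level-order array): [16, 7, 17, None, 11, None, 42, None, 15, 32]
Postorder traversal: [15, 11, 7, 32, 42, 17, 16]


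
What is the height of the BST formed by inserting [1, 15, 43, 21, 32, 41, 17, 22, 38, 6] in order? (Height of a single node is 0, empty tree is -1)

Insertion order: [1, 15, 43, 21, 32, 41, 17, 22, 38, 6]
Tree (level-order array): [1, None, 15, 6, 43, None, None, 21, None, 17, 32, None, None, 22, 41, None, None, 38]
Compute height bottom-up (empty subtree = -1):
  height(6) = 1 + max(-1, -1) = 0
  height(17) = 1 + max(-1, -1) = 0
  height(22) = 1 + max(-1, -1) = 0
  height(38) = 1 + max(-1, -1) = 0
  height(41) = 1 + max(0, -1) = 1
  height(32) = 1 + max(0, 1) = 2
  height(21) = 1 + max(0, 2) = 3
  height(43) = 1 + max(3, -1) = 4
  height(15) = 1 + max(0, 4) = 5
  height(1) = 1 + max(-1, 5) = 6
Height = 6


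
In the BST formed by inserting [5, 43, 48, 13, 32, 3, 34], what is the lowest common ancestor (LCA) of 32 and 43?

Tree insertion order: [5, 43, 48, 13, 32, 3, 34]
Tree (level-order array): [5, 3, 43, None, None, 13, 48, None, 32, None, None, None, 34]
In a BST, the LCA of p=32, q=43 is the first node v on the
root-to-leaf path with p <= v <= q (go left if both < v, right if both > v).
Walk from root:
  at 5: both 32 and 43 > 5, go right
  at 43: 32 <= 43 <= 43, this is the LCA
LCA = 43


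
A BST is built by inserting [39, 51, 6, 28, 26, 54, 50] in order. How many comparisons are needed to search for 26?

Search path for 26: 39 -> 6 -> 28 -> 26
Found: True
Comparisons: 4


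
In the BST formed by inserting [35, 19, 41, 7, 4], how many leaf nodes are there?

Tree built from: [35, 19, 41, 7, 4]
Tree (level-order array): [35, 19, 41, 7, None, None, None, 4]
Rule: A leaf has 0 children.
Per-node child counts:
  node 35: 2 child(ren)
  node 19: 1 child(ren)
  node 7: 1 child(ren)
  node 4: 0 child(ren)
  node 41: 0 child(ren)
Matching nodes: [4, 41]
Count of leaf nodes: 2


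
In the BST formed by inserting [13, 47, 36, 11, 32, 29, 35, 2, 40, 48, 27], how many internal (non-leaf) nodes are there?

Tree built from: [13, 47, 36, 11, 32, 29, 35, 2, 40, 48, 27]
Tree (level-order array): [13, 11, 47, 2, None, 36, 48, None, None, 32, 40, None, None, 29, 35, None, None, 27]
Rule: An internal node has at least one child.
Per-node child counts:
  node 13: 2 child(ren)
  node 11: 1 child(ren)
  node 2: 0 child(ren)
  node 47: 2 child(ren)
  node 36: 2 child(ren)
  node 32: 2 child(ren)
  node 29: 1 child(ren)
  node 27: 0 child(ren)
  node 35: 0 child(ren)
  node 40: 0 child(ren)
  node 48: 0 child(ren)
Matching nodes: [13, 11, 47, 36, 32, 29]
Count of internal (non-leaf) nodes: 6


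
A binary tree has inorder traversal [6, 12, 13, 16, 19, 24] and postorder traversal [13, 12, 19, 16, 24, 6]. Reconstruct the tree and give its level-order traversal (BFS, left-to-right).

Inorder:   [6, 12, 13, 16, 19, 24]
Postorder: [13, 12, 19, 16, 24, 6]
Algorithm: postorder visits root last, so walk postorder right-to-left;
each value is the root of the current inorder slice — split it at that
value, recurse on the right subtree first, then the left.
Recursive splits:
  root=6; inorder splits into left=[], right=[12, 13, 16, 19, 24]
  root=24; inorder splits into left=[12, 13, 16, 19], right=[]
  root=16; inorder splits into left=[12, 13], right=[19]
  root=19; inorder splits into left=[], right=[]
  root=12; inorder splits into left=[], right=[13]
  root=13; inorder splits into left=[], right=[]
Reconstructed level-order: [6, 24, 16, 12, 19, 13]


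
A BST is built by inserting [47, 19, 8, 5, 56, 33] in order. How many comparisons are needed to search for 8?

Search path for 8: 47 -> 19 -> 8
Found: True
Comparisons: 3


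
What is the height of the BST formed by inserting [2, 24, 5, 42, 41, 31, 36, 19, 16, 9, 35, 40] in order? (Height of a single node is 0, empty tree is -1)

Insertion order: [2, 24, 5, 42, 41, 31, 36, 19, 16, 9, 35, 40]
Tree (level-order array): [2, None, 24, 5, 42, None, 19, 41, None, 16, None, 31, None, 9, None, None, 36, None, None, 35, 40]
Compute height bottom-up (empty subtree = -1):
  height(9) = 1 + max(-1, -1) = 0
  height(16) = 1 + max(0, -1) = 1
  height(19) = 1 + max(1, -1) = 2
  height(5) = 1 + max(-1, 2) = 3
  height(35) = 1 + max(-1, -1) = 0
  height(40) = 1 + max(-1, -1) = 0
  height(36) = 1 + max(0, 0) = 1
  height(31) = 1 + max(-1, 1) = 2
  height(41) = 1 + max(2, -1) = 3
  height(42) = 1 + max(3, -1) = 4
  height(24) = 1 + max(3, 4) = 5
  height(2) = 1 + max(-1, 5) = 6
Height = 6


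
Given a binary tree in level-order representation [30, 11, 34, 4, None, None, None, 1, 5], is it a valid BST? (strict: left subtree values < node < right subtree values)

Level-order array: [30, 11, 34, 4, None, None, None, 1, 5]
Validate using subtree bounds (lo, hi): at each node, require lo < value < hi,
then recurse left with hi=value and right with lo=value.
Preorder trace (stopping at first violation):
  at node 30 with bounds (-inf, +inf): OK
  at node 11 with bounds (-inf, 30): OK
  at node 4 with bounds (-inf, 11): OK
  at node 1 with bounds (-inf, 4): OK
  at node 5 with bounds (4, 11): OK
  at node 34 with bounds (30, +inf): OK
No violation found at any node.
Result: Valid BST


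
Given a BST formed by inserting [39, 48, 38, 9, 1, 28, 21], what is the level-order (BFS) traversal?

Tree insertion order: [39, 48, 38, 9, 1, 28, 21]
Tree (level-order array): [39, 38, 48, 9, None, None, None, 1, 28, None, None, 21]
BFS from the root, enqueuing left then right child of each popped node:
  queue [39] -> pop 39, enqueue [38, 48], visited so far: [39]
  queue [38, 48] -> pop 38, enqueue [9], visited so far: [39, 38]
  queue [48, 9] -> pop 48, enqueue [none], visited so far: [39, 38, 48]
  queue [9] -> pop 9, enqueue [1, 28], visited so far: [39, 38, 48, 9]
  queue [1, 28] -> pop 1, enqueue [none], visited so far: [39, 38, 48, 9, 1]
  queue [28] -> pop 28, enqueue [21], visited so far: [39, 38, 48, 9, 1, 28]
  queue [21] -> pop 21, enqueue [none], visited so far: [39, 38, 48, 9, 1, 28, 21]
Result: [39, 38, 48, 9, 1, 28, 21]


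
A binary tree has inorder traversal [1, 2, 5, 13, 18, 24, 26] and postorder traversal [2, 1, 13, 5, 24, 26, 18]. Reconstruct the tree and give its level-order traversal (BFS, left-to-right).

Inorder:   [1, 2, 5, 13, 18, 24, 26]
Postorder: [2, 1, 13, 5, 24, 26, 18]
Algorithm: postorder visits root last, so walk postorder right-to-left;
each value is the root of the current inorder slice — split it at that
value, recurse on the right subtree first, then the left.
Recursive splits:
  root=18; inorder splits into left=[1, 2, 5, 13], right=[24, 26]
  root=26; inorder splits into left=[24], right=[]
  root=24; inorder splits into left=[], right=[]
  root=5; inorder splits into left=[1, 2], right=[13]
  root=13; inorder splits into left=[], right=[]
  root=1; inorder splits into left=[], right=[2]
  root=2; inorder splits into left=[], right=[]
Reconstructed level-order: [18, 5, 26, 1, 13, 24, 2]


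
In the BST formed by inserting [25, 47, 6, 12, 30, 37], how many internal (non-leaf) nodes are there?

Tree built from: [25, 47, 6, 12, 30, 37]
Tree (level-order array): [25, 6, 47, None, 12, 30, None, None, None, None, 37]
Rule: An internal node has at least one child.
Per-node child counts:
  node 25: 2 child(ren)
  node 6: 1 child(ren)
  node 12: 0 child(ren)
  node 47: 1 child(ren)
  node 30: 1 child(ren)
  node 37: 0 child(ren)
Matching nodes: [25, 6, 47, 30]
Count of internal (non-leaf) nodes: 4


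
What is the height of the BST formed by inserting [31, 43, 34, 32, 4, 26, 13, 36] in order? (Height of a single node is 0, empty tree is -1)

Insertion order: [31, 43, 34, 32, 4, 26, 13, 36]
Tree (level-order array): [31, 4, 43, None, 26, 34, None, 13, None, 32, 36]
Compute height bottom-up (empty subtree = -1):
  height(13) = 1 + max(-1, -1) = 0
  height(26) = 1 + max(0, -1) = 1
  height(4) = 1 + max(-1, 1) = 2
  height(32) = 1 + max(-1, -1) = 0
  height(36) = 1 + max(-1, -1) = 0
  height(34) = 1 + max(0, 0) = 1
  height(43) = 1 + max(1, -1) = 2
  height(31) = 1 + max(2, 2) = 3
Height = 3


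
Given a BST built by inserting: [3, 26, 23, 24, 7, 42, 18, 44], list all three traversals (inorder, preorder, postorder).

Tree insertion order: [3, 26, 23, 24, 7, 42, 18, 44]
Tree (level-order array): [3, None, 26, 23, 42, 7, 24, None, 44, None, 18]
Inorder (L, root, R): [3, 7, 18, 23, 24, 26, 42, 44]
Preorder (root, L, R): [3, 26, 23, 7, 18, 24, 42, 44]
Postorder (L, R, root): [18, 7, 24, 23, 44, 42, 26, 3]


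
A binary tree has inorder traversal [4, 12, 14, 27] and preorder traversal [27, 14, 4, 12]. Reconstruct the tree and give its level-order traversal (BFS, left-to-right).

Inorder:  [4, 12, 14, 27]
Preorder: [27, 14, 4, 12]
Algorithm: preorder visits root first, so consume preorder in order;
for each root, split the current inorder slice at that value into
left-subtree inorder and right-subtree inorder, then recurse.
Recursive splits:
  root=27; inorder splits into left=[4, 12, 14], right=[]
  root=14; inorder splits into left=[4, 12], right=[]
  root=4; inorder splits into left=[], right=[12]
  root=12; inorder splits into left=[], right=[]
Reconstructed level-order: [27, 14, 4, 12]


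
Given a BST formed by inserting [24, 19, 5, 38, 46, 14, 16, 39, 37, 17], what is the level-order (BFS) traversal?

Tree insertion order: [24, 19, 5, 38, 46, 14, 16, 39, 37, 17]
Tree (level-order array): [24, 19, 38, 5, None, 37, 46, None, 14, None, None, 39, None, None, 16, None, None, None, 17]
BFS from the root, enqueuing left then right child of each popped node:
  queue [24] -> pop 24, enqueue [19, 38], visited so far: [24]
  queue [19, 38] -> pop 19, enqueue [5], visited so far: [24, 19]
  queue [38, 5] -> pop 38, enqueue [37, 46], visited so far: [24, 19, 38]
  queue [5, 37, 46] -> pop 5, enqueue [14], visited so far: [24, 19, 38, 5]
  queue [37, 46, 14] -> pop 37, enqueue [none], visited so far: [24, 19, 38, 5, 37]
  queue [46, 14] -> pop 46, enqueue [39], visited so far: [24, 19, 38, 5, 37, 46]
  queue [14, 39] -> pop 14, enqueue [16], visited so far: [24, 19, 38, 5, 37, 46, 14]
  queue [39, 16] -> pop 39, enqueue [none], visited so far: [24, 19, 38, 5, 37, 46, 14, 39]
  queue [16] -> pop 16, enqueue [17], visited so far: [24, 19, 38, 5, 37, 46, 14, 39, 16]
  queue [17] -> pop 17, enqueue [none], visited so far: [24, 19, 38, 5, 37, 46, 14, 39, 16, 17]
Result: [24, 19, 38, 5, 37, 46, 14, 39, 16, 17]


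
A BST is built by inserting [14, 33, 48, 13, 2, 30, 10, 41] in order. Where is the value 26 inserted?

Starting tree (level order): [14, 13, 33, 2, None, 30, 48, None, 10, None, None, 41]
Insertion path: 14 -> 33 -> 30
Result: insert 26 as left child of 30
Final tree (level order): [14, 13, 33, 2, None, 30, 48, None, 10, 26, None, 41]


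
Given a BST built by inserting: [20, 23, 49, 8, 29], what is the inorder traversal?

Tree insertion order: [20, 23, 49, 8, 29]
Tree (level-order array): [20, 8, 23, None, None, None, 49, 29]
Inorder traversal: [8, 20, 23, 29, 49]


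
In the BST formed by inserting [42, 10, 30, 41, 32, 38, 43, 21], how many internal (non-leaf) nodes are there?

Tree built from: [42, 10, 30, 41, 32, 38, 43, 21]
Tree (level-order array): [42, 10, 43, None, 30, None, None, 21, 41, None, None, 32, None, None, 38]
Rule: An internal node has at least one child.
Per-node child counts:
  node 42: 2 child(ren)
  node 10: 1 child(ren)
  node 30: 2 child(ren)
  node 21: 0 child(ren)
  node 41: 1 child(ren)
  node 32: 1 child(ren)
  node 38: 0 child(ren)
  node 43: 0 child(ren)
Matching nodes: [42, 10, 30, 41, 32]
Count of internal (non-leaf) nodes: 5


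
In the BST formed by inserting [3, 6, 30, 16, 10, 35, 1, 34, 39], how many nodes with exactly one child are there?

Tree built from: [3, 6, 30, 16, 10, 35, 1, 34, 39]
Tree (level-order array): [3, 1, 6, None, None, None, 30, 16, 35, 10, None, 34, 39]
Rule: These are nodes with exactly 1 non-null child.
Per-node child counts:
  node 3: 2 child(ren)
  node 1: 0 child(ren)
  node 6: 1 child(ren)
  node 30: 2 child(ren)
  node 16: 1 child(ren)
  node 10: 0 child(ren)
  node 35: 2 child(ren)
  node 34: 0 child(ren)
  node 39: 0 child(ren)
Matching nodes: [6, 16]
Count of nodes with exactly one child: 2


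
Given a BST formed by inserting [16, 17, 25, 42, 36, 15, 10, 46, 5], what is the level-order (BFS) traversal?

Tree insertion order: [16, 17, 25, 42, 36, 15, 10, 46, 5]
Tree (level-order array): [16, 15, 17, 10, None, None, 25, 5, None, None, 42, None, None, 36, 46]
BFS from the root, enqueuing left then right child of each popped node:
  queue [16] -> pop 16, enqueue [15, 17], visited so far: [16]
  queue [15, 17] -> pop 15, enqueue [10], visited so far: [16, 15]
  queue [17, 10] -> pop 17, enqueue [25], visited so far: [16, 15, 17]
  queue [10, 25] -> pop 10, enqueue [5], visited so far: [16, 15, 17, 10]
  queue [25, 5] -> pop 25, enqueue [42], visited so far: [16, 15, 17, 10, 25]
  queue [5, 42] -> pop 5, enqueue [none], visited so far: [16, 15, 17, 10, 25, 5]
  queue [42] -> pop 42, enqueue [36, 46], visited so far: [16, 15, 17, 10, 25, 5, 42]
  queue [36, 46] -> pop 36, enqueue [none], visited so far: [16, 15, 17, 10, 25, 5, 42, 36]
  queue [46] -> pop 46, enqueue [none], visited so far: [16, 15, 17, 10, 25, 5, 42, 36, 46]
Result: [16, 15, 17, 10, 25, 5, 42, 36, 46]


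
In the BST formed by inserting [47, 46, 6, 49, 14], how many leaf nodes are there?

Tree built from: [47, 46, 6, 49, 14]
Tree (level-order array): [47, 46, 49, 6, None, None, None, None, 14]
Rule: A leaf has 0 children.
Per-node child counts:
  node 47: 2 child(ren)
  node 46: 1 child(ren)
  node 6: 1 child(ren)
  node 14: 0 child(ren)
  node 49: 0 child(ren)
Matching nodes: [14, 49]
Count of leaf nodes: 2


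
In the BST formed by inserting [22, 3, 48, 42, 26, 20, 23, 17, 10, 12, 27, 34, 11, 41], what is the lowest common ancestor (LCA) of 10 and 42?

Tree insertion order: [22, 3, 48, 42, 26, 20, 23, 17, 10, 12, 27, 34, 11, 41]
Tree (level-order array): [22, 3, 48, None, 20, 42, None, 17, None, 26, None, 10, None, 23, 27, None, 12, None, None, None, 34, 11, None, None, 41]
In a BST, the LCA of p=10, q=42 is the first node v on the
root-to-leaf path with p <= v <= q (go left if both < v, right if both > v).
Walk from root:
  at 22: 10 <= 22 <= 42, this is the LCA
LCA = 22


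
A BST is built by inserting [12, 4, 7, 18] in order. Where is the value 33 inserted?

Starting tree (level order): [12, 4, 18, None, 7]
Insertion path: 12 -> 18
Result: insert 33 as right child of 18
Final tree (level order): [12, 4, 18, None, 7, None, 33]


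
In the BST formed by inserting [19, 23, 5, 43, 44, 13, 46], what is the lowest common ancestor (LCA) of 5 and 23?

Tree insertion order: [19, 23, 5, 43, 44, 13, 46]
Tree (level-order array): [19, 5, 23, None, 13, None, 43, None, None, None, 44, None, 46]
In a BST, the LCA of p=5, q=23 is the first node v on the
root-to-leaf path with p <= v <= q (go left if both < v, right if both > v).
Walk from root:
  at 19: 5 <= 19 <= 23, this is the LCA
LCA = 19


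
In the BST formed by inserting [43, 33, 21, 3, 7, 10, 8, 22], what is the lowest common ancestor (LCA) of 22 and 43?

Tree insertion order: [43, 33, 21, 3, 7, 10, 8, 22]
Tree (level-order array): [43, 33, None, 21, None, 3, 22, None, 7, None, None, None, 10, 8]
In a BST, the LCA of p=22, q=43 is the first node v on the
root-to-leaf path with p <= v <= q (go left if both < v, right if both > v).
Walk from root:
  at 43: 22 <= 43 <= 43, this is the LCA
LCA = 43


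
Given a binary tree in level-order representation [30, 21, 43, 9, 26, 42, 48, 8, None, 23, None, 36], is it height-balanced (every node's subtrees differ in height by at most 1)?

Tree (level-order array): [30, 21, 43, 9, 26, 42, 48, 8, None, 23, None, 36]
Definition: a tree is height-balanced if, at every node, |h(left) - h(right)| <= 1 (empty subtree has height -1).
Bottom-up per-node check:
  node 8: h_left=-1, h_right=-1, diff=0 [OK], height=0
  node 9: h_left=0, h_right=-1, diff=1 [OK], height=1
  node 23: h_left=-1, h_right=-1, diff=0 [OK], height=0
  node 26: h_left=0, h_right=-1, diff=1 [OK], height=1
  node 21: h_left=1, h_right=1, diff=0 [OK], height=2
  node 36: h_left=-1, h_right=-1, diff=0 [OK], height=0
  node 42: h_left=0, h_right=-1, diff=1 [OK], height=1
  node 48: h_left=-1, h_right=-1, diff=0 [OK], height=0
  node 43: h_left=1, h_right=0, diff=1 [OK], height=2
  node 30: h_left=2, h_right=2, diff=0 [OK], height=3
All nodes satisfy the balance condition.
Result: Balanced


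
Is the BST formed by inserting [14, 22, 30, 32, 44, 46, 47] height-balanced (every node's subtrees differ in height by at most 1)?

Tree (level-order array): [14, None, 22, None, 30, None, 32, None, 44, None, 46, None, 47]
Definition: a tree is height-balanced if, at every node, |h(left) - h(right)| <= 1 (empty subtree has height -1).
Bottom-up per-node check:
  node 47: h_left=-1, h_right=-1, diff=0 [OK], height=0
  node 46: h_left=-1, h_right=0, diff=1 [OK], height=1
  node 44: h_left=-1, h_right=1, diff=2 [FAIL (|-1-1|=2 > 1)], height=2
  node 32: h_left=-1, h_right=2, diff=3 [FAIL (|-1-2|=3 > 1)], height=3
  node 30: h_left=-1, h_right=3, diff=4 [FAIL (|-1-3|=4 > 1)], height=4
  node 22: h_left=-1, h_right=4, diff=5 [FAIL (|-1-4|=5 > 1)], height=5
  node 14: h_left=-1, h_right=5, diff=6 [FAIL (|-1-5|=6 > 1)], height=6
Node 44 violates the condition: |-1 - 1| = 2 > 1.
Result: Not balanced


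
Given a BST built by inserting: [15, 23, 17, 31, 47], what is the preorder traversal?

Tree insertion order: [15, 23, 17, 31, 47]
Tree (level-order array): [15, None, 23, 17, 31, None, None, None, 47]
Preorder traversal: [15, 23, 17, 31, 47]


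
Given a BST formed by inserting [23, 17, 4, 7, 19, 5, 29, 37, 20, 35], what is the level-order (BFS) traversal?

Tree insertion order: [23, 17, 4, 7, 19, 5, 29, 37, 20, 35]
Tree (level-order array): [23, 17, 29, 4, 19, None, 37, None, 7, None, 20, 35, None, 5]
BFS from the root, enqueuing left then right child of each popped node:
  queue [23] -> pop 23, enqueue [17, 29], visited so far: [23]
  queue [17, 29] -> pop 17, enqueue [4, 19], visited so far: [23, 17]
  queue [29, 4, 19] -> pop 29, enqueue [37], visited so far: [23, 17, 29]
  queue [4, 19, 37] -> pop 4, enqueue [7], visited so far: [23, 17, 29, 4]
  queue [19, 37, 7] -> pop 19, enqueue [20], visited so far: [23, 17, 29, 4, 19]
  queue [37, 7, 20] -> pop 37, enqueue [35], visited so far: [23, 17, 29, 4, 19, 37]
  queue [7, 20, 35] -> pop 7, enqueue [5], visited so far: [23, 17, 29, 4, 19, 37, 7]
  queue [20, 35, 5] -> pop 20, enqueue [none], visited so far: [23, 17, 29, 4, 19, 37, 7, 20]
  queue [35, 5] -> pop 35, enqueue [none], visited so far: [23, 17, 29, 4, 19, 37, 7, 20, 35]
  queue [5] -> pop 5, enqueue [none], visited so far: [23, 17, 29, 4, 19, 37, 7, 20, 35, 5]
Result: [23, 17, 29, 4, 19, 37, 7, 20, 35, 5]


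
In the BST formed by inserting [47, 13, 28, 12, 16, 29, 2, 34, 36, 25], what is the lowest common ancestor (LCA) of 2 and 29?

Tree insertion order: [47, 13, 28, 12, 16, 29, 2, 34, 36, 25]
Tree (level-order array): [47, 13, None, 12, 28, 2, None, 16, 29, None, None, None, 25, None, 34, None, None, None, 36]
In a BST, the LCA of p=2, q=29 is the first node v on the
root-to-leaf path with p <= v <= q (go left if both < v, right if both > v).
Walk from root:
  at 47: both 2 and 29 < 47, go left
  at 13: 2 <= 13 <= 29, this is the LCA
LCA = 13


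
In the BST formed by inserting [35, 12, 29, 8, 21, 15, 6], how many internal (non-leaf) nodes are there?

Tree built from: [35, 12, 29, 8, 21, 15, 6]
Tree (level-order array): [35, 12, None, 8, 29, 6, None, 21, None, None, None, 15]
Rule: An internal node has at least one child.
Per-node child counts:
  node 35: 1 child(ren)
  node 12: 2 child(ren)
  node 8: 1 child(ren)
  node 6: 0 child(ren)
  node 29: 1 child(ren)
  node 21: 1 child(ren)
  node 15: 0 child(ren)
Matching nodes: [35, 12, 8, 29, 21]
Count of internal (non-leaf) nodes: 5


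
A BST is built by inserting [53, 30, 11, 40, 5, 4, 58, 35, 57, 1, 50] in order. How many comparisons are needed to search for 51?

Search path for 51: 53 -> 30 -> 40 -> 50
Found: False
Comparisons: 4


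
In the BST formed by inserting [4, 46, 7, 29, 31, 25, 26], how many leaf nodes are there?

Tree built from: [4, 46, 7, 29, 31, 25, 26]
Tree (level-order array): [4, None, 46, 7, None, None, 29, 25, 31, None, 26]
Rule: A leaf has 0 children.
Per-node child counts:
  node 4: 1 child(ren)
  node 46: 1 child(ren)
  node 7: 1 child(ren)
  node 29: 2 child(ren)
  node 25: 1 child(ren)
  node 26: 0 child(ren)
  node 31: 0 child(ren)
Matching nodes: [26, 31]
Count of leaf nodes: 2


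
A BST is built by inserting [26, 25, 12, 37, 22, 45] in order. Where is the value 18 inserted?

Starting tree (level order): [26, 25, 37, 12, None, None, 45, None, 22]
Insertion path: 26 -> 25 -> 12 -> 22
Result: insert 18 as left child of 22
Final tree (level order): [26, 25, 37, 12, None, None, 45, None, 22, None, None, 18]


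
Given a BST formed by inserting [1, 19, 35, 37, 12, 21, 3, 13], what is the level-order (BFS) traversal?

Tree insertion order: [1, 19, 35, 37, 12, 21, 3, 13]
Tree (level-order array): [1, None, 19, 12, 35, 3, 13, 21, 37]
BFS from the root, enqueuing left then right child of each popped node:
  queue [1] -> pop 1, enqueue [19], visited so far: [1]
  queue [19] -> pop 19, enqueue [12, 35], visited so far: [1, 19]
  queue [12, 35] -> pop 12, enqueue [3, 13], visited so far: [1, 19, 12]
  queue [35, 3, 13] -> pop 35, enqueue [21, 37], visited so far: [1, 19, 12, 35]
  queue [3, 13, 21, 37] -> pop 3, enqueue [none], visited so far: [1, 19, 12, 35, 3]
  queue [13, 21, 37] -> pop 13, enqueue [none], visited so far: [1, 19, 12, 35, 3, 13]
  queue [21, 37] -> pop 21, enqueue [none], visited so far: [1, 19, 12, 35, 3, 13, 21]
  queue [37] -> pop 37, enqueue [none], visited so far: [1, 19, 12, 35, 3, 13, 21, 37]
Result: [1, 19, 12, 35, 3, 13, 21, 37]


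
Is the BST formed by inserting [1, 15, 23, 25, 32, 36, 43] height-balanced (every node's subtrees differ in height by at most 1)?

Tree (level-order array): [1, None, 15, None, 23, None, 25, None, 32, None, 36, None, 43]
Definition: a tree is height-balanced if, at every node, |h(left) - h(right)| <= 1 (empty subtree has height -1).
Bottom-up per-node check:
  node 43: h_left=-1, h_right=-1, diff=0 [OK], height=0
  node 36: h_left=-1, h_right=0, diff=1 [OK], height=1
  node 32: h_left=-1, h_right=1, diff=2 [FAIL (|-1-1|=2 > 1)], height=2
  node 25: h_left=-1, h_right=2, diff=3 [FAIL (|-1-2|=3 > 1)], height=3
  node 23: h_left=-1, h_right=3, diff=4 [FAIL (|-1-3|=4 > 1)], height=4
  node 15: h_left=-1, h_right=4, diff=5 [FAIL (|-1-4|=5 > 1)], height=5
  node 1: h_left=-1, h_right=5, diff=6 [FAIL (|-1-5|=6 > 1)], height=6
Node 32 violates the condition: |-1 - 1| = 2 > 1.
Result: Not balanced
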